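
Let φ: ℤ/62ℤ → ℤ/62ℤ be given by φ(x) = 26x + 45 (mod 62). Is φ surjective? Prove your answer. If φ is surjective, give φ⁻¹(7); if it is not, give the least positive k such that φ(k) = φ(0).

31

Since gcd(26, 62) = 2, we have 26x ≡ 0 (mod 2) for all x, so φ(x) ≡ 1 (mod 2).
But 0 ≢ 1 (mod 2), so 0 ∈ ℤ/62ℤ has no preimage. Hence φ is not surjective.
Since φ is not surjective, we find the least positive k with φ(k) = φ(0): this means 26k ≡ 0 (mod 62), i.e. 62 ∣ 26k. Since gcd(26, 62) = 2, dividing through by 2 this holds exactly when 31 ∣ 13k, and as gcd(13, 31) = 1, exactly when 31 ∣ k.
The smallest positive such k is 31.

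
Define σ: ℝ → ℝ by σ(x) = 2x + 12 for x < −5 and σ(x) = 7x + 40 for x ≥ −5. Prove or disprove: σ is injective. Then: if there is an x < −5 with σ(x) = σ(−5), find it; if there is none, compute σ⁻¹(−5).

Both pieces are strictly increasing (slopes 2 and 7), so each is injective on its own interval.
The left piece maps (−∞, −5) onto (−∞, 2); the right piece maps [−5, ∞) onto [5, ∞).
These images are disjoint, so no value is attained by both pieces. Thus σ is injective.
Because the two images are disjoint, no x < −5 has σ(x) = σ(−5), so we compute σ⁻¹(−5): −5 lies in (−∞, 2), so solve 2x + 12 = −5: x = (−5 − 12)/2 = −17/2.

-17/2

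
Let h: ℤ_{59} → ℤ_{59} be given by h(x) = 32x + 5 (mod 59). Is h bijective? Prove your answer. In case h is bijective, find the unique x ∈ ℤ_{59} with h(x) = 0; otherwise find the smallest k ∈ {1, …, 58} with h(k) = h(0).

Recall: h is injective when h(s) = h(t) forces s = t.
Suppose h(s) = h(t) in ℤ_{59}. Then 32s + 5 ≡ 32t + 5 (mod 59), thus 32(s − t) ≡ 0 (mod 59).
Since gcd(32, 59) = 1, 32 is invertible modulo 59, so s − t ≡ 0 (mod 59), i.e. s = t.
We now compute 32⁻¹ mod 59 explicitly. Euclid's algorithm: 59 = 1·32 + 27, 32 = 1·27 + 5, 27 = 5·5 + 2, 5 = 2·2 + 1; back-substituting gives 1 = 24·32 − 13·59, so 32⁻¹ ≡ 24 (mod 59).
Then y ↦ 24(y − 5) is a two-sided inverse to h, so every y ∈ ℤ_{59} has a preimage.
So h is bijective.
Since h is bijective, we find h⁻¹(0): we need 32x ≡ 0 − 5 ≡ 54 (mod 59). Using 32⁻¹ = 24: x ≡ 24·54 = 1296 = 21·59 + 57, so x = 57.
Check: h(57) = 32·57 + 5 = 1829 = 31·59 + 0 ≡ 0 (mod 59).

57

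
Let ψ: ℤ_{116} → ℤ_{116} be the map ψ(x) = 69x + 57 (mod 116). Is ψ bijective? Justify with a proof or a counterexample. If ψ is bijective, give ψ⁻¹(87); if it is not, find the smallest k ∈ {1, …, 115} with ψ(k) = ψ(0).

66

If ψ(s) = ψ(t), then 69s ≡ 69t (mod 116). Because gcd(69, 116) = 1, we may cancel 69 to get s ≡ t (mod 116).
We now compute 69⁻¹ mod 116 explicitly. Euclid's algorithm: 116 = 1·69 + 47, 69 = 1·47 + 22, 47 = 2·22 + 3, 22 = 7·3 + 1; back-substituting gives 1 = 37·69 − 22·116, so 69⁻¹ ≡ 37 (mod 116).
For any y ∈ ℤ_{116}, x = 37(y − 57) mod 116 satisfies ψ(x) = 69·37(y − 57) + 57 ≡ y (since 69·37 ≡ 1 mod 116). So every y has a preimage.
Hence ψ is bijective.
Since ψ is bijective, we find ψ⁻¹(87): we need 69x ≡ 87 − 57 ≡ 30 (mod 116). Using 69⁻¹ = 37: x ≡ 37·30 = 1110 = 9·116 + 66, so x = 66.
Check: ψ(66) = 69·66 + 57 = 4611 = 39·116 + 87 ≡ 87 (mod 116).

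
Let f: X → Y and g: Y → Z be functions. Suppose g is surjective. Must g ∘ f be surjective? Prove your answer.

No. Take X = {0}, Y = Z = {0, 1, 2, 3}, f(0) = 0, and g = identity (surjective).
Then (g ∘ f)(0) = 0, and 3 ∈ Z has no preimage under g ∘ f, so g ∘ f is not surjective.

not surjective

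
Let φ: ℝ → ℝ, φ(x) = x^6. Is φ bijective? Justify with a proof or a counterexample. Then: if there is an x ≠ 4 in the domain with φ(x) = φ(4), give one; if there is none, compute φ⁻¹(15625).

φ(4) = 4096 = (−4)^6 = φ(−4) (since 6 is even), with 4 ≠ −4. So φ is not injective, hence not bijective.
For the follow-up, such an x exists: taking x = −4 ∈ ℝ gives φ(−4) = 4096 = φ(4) with −4 ≠ 4.

-4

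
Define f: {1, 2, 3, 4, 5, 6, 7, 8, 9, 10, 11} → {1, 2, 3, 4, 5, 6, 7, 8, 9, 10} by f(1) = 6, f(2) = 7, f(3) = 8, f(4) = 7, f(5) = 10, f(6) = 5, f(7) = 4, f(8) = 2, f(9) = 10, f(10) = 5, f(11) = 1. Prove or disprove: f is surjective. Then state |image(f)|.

8

No element maps to 3, so f is not surjective.
The image of f is {1, 2, 4, 5, 6, 7, 8, 10}, which has 8 elements.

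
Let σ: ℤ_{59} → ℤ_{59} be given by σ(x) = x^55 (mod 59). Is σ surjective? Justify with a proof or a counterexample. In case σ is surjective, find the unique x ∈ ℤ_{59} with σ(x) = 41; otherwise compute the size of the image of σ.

27

Since 59 is prime, the nonzero elements of ℤ_{59} form a cyclic group of order 58.
As gcd(55, 58) = 1, raising to the 55th power is a bijection on this group: if a^55 ≡ b^55 then (ab^{−1})^55 = 1, and the only element of order dividing gcd(55, 58) = 1 is 1, so a = b.
With σ(0) = 0 this makes σ injective on all of ℤ_{59}, hence bijective (finite equal-size domain and codomain). In particular σ is surjective.
Since σ is surjective, we find the preimage of 41. The inverse of x ↦ x^55 on (ℤ_{59})^× is x ↦ x^19, because 55·19 = 1045 = 18·58 + 1 ≡ 1 (mod 58) and x^{58} = 1 for x ≠ 0 (Fermat). So σ⁻¹(41) = 41^19 mod 59.
Repeated squaring mod 59: 41^1 ≡ 41, 41^2 ≡ 41² = 1681 ≡ 29, 41^4 ≡ 29² = 841 ≡ 15, 41^8 ≡ 15² = 225 ≡ 48, 41^16 ≡ 48² = 2304 ≡ 3. Since 19 = 16 + 2 + 1, 41^19 ≡ 3·29·41: 3·29 = 87 ≡ 28, then 28·41 = 1148 ≡ 27. So 41^19 ≡ 27 (mod 59).
Hence σ⁻¹(41) = 27.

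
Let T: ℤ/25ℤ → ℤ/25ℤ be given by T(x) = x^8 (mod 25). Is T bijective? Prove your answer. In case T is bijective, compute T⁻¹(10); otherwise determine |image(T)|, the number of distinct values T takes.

6

T(3): Repeated squaring mod 25: 3^1 ≡ 3, 3^2 ≡ 3² = 9, 3^4 ≡ 9² = 81 ≡ 6, 3^8 ≡ 6² = 36 ≡ 11. So 3^8 ≡ 11 (mod 25).
T(4): Repeated squaring mod 25: 4^1 ≡ 4, 4^2 ≡ 4² = 16, 4^4 ≡ 16² = 256 ≡ 6, 4^8 ≡ 6² = 36 ≡ 11. So 4^8 ≡ 11 (mod 25).
So T(3) = T(4) = 11 while 3 ≠ 4, thus T is not injective, hence not bijective.
Since T is not bijective, we determine |image(T)|. Computing x^8 mod 25 for each x (by repeated squaring, reducing mod 25 at every step), the values T(0), T(1), …, T(24) are: 0, 1, 6, 11, 11, 0, 16, 1, 16, 21, 0, 6, 21, 21, 6, 0, 21, 16, 1, 16, 0, 11, 11, 6, 1.
The distinct values are {0, 1, 6, 11, 16, 21}; there are 6 of them.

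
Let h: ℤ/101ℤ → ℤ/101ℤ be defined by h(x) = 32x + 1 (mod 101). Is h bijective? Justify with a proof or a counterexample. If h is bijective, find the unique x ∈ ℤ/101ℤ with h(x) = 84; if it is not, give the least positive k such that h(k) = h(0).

By definition, injectivity means: for all x_1, x_2 in the domain, h(x_1) = h(x_2) implies x_1 = x_2.
If h(x_1) = h(x_2), then 32x_1 ≡ 32x_2 (mod 101). Because gcd(32, 101) = 1, we may cancel 32 to get x_1 ≡ x_2 (mod 101).
We now compute 32⁻¹ mod 101 explicitly. Euclid's algorithm: 101 = 3·32 + 5, 32 = 6·5 + 2, 5 = 2·2 + 1; back-substituting gives 1 = 60·32 − 19·101, so 32⁻¹ ≡ 60 (mod 101).
Then y ↦ 60(y − 1) is a two-sided inverse to h, so every y ∈ ℤ/101ℤ has a preimage.
Therefore h is bijective.
Since h is bijective, we compute h⁻¹(84): solve 32x + 1 ≡ 84 (mod 101), i.e. 32x ≡ 83 (mod 101).
Multiplying by 32⁻¹ = 60 gives x ≡ 60·83 = 4980 = 49·101 + 31 ≡ 31 (mod 101).
Check: h(31) = 32·31 + 1 = 993 = 9·101 + 84 ≡ 84 (mod 101).

31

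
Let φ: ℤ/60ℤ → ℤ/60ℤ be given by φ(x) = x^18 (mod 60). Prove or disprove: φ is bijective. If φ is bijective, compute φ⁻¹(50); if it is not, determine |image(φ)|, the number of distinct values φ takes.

φ(2): Repeated squaring mod 60: 2^1 ≡ 2, 2^2 ≡ 2² = 4, 2^4 ≡ 4² = 16, 2^8 ≡ 16² = 256 ≡ 16, 2^16 ≡ 16² = 256 ≡ 16. Since 18 = 16 + 2, 2^18 ≡ 16·4: 16·4 = 64 ≡ 4. So 2^18 ≡ 4 (mod 60).
φ(8): Repeated squaring mod 60: 8^1 ≡ 8, 8^2 ≡ 8² = 64 ≡ 4, 8^4 ≡ 4² = 16, 8^8 ≡ 16² = 256 ≡ 16, 8^16 ≡ 16² = 256 ≡ 16. Since 18 = 16 + 2, 8^18 ≡ 16·4: 16·4 = 64 ≡ 4. So 8^18 ≡ 4 (mod 60).
So φ(2) = φ(8) = 4 while 2 ≠ 8, so φ is not injective, hence not bijective.
Since φ is not bijective, we determine |image(φ)|. Computing x^18 mod 60 for each x (by repeated squaring, reducing mod 60 at every step), the values φ(0), φ(1), …, φ(59) are: 0, 1, 4, 9, 16, 25, 36, 49, 4, 21, 40, 1, 24, 49, 16, 45, 16, 49, 24, 1, 40, 21, 4, 49, 36, 25, 16, 9, 4, 1, 0, 1, 4, 9, 16, 25, 36, 49, 4, 21, 40, 1, 24, 49, 16, 45, 16, 49, 24, 1, 40, 21, 4, 49, 36, 25, 16, 9, 4, 1.
The distinct values are {0, 1, 4, 9, 16, 21, 24, 25, 36, 40, 45, 49}; there are 12 of them.

12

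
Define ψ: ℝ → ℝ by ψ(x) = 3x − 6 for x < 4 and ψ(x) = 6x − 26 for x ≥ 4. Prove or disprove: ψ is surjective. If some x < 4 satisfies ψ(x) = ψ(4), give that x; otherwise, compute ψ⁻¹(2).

4/3

Both pieces are strictly increasing (slopes 3 and 6), so each is injective on its own interval.
The left piece maps (−∞, 4) onto (−∞, 6); the right piece maps [4, ∞) onto [−2, ∞).
The union (−∞, 6) ∪ [−2, ∞) covers ℝ, so ψ is surjective.
For the follow-up: the images overlap, so an x < 4 with ψ(x) = ψ(4) exists. ψ(4) = −2; solving 3x − 6 = −2 for x < 4 gives x = (−2 + 6)/3 = 4/3.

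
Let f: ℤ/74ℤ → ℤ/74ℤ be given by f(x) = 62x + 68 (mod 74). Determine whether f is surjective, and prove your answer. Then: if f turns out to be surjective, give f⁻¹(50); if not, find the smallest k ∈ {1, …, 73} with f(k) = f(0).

37

Recall that surjectivity means every element of the codomain has a preimage under f.
Since gcd(62, 74) = 2, we have 62x ≡ 0 (mod 2) for all x, so f(x) ≡ 0 (mod 2).
But 1 ≢ 0 (mod 2), so 1 ∈ ℤ/74ℤ has no preimage. Hence f is not surjective.
Since f is not surjective, we find the least positive k with f(k) = f(0): this means 62k ≡ 0 (mod 74), i.e. 74 ∣ 62k. Since gcd(62, 74) = 2, dividing through by 2 this holds exactly when 37 ∣ 31k, and as gcd(31, 37) = 1, exactly when 37 ∣ k.
The smallest positive such k is 37.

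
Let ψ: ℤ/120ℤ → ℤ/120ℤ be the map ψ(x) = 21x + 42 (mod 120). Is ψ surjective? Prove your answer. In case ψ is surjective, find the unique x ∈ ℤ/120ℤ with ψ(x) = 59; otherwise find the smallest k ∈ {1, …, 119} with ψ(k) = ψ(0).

Since gcd(21, 120) = 3, we have 21x ≡ 0 (mod 3) for all x, so ψ(x) ≡ 0 (mod 3).
But 1 ≢ 0 (mod 3), so 1 ∈ ℤ/120ℤ has no preimage. Hence ψ is not surjective.
Since ψ is not surjective, we find the least positive k with ψ(k) = ψ(0): this means 21k ≡ 0 (mod 120), i.e. 120 ∣ 21k. Since gcd(21, 120) = 3, dividing through by 3 this holds exactly when 40 ∣ 7k, and as gcd(7, 40) = 1, exactly when 40 ∣ k.
The smallest positive such k is 40.

40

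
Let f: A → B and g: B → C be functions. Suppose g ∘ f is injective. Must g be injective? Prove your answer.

not injective

No. Take A = {1, 2}, B = {1, 2, 3, 4, 5}, C = {1, 2, 3, 4, 5}, f(a) = a for each a ∈ A, and g(b) = 4 if b ∈ {4, 5} else g(b) = b.
Then g ∘ f = f is injective (A ⊂ B and f is the inclusion), but g(4) = g(5) = 4 with 4 ≠ 5, so g is not injective.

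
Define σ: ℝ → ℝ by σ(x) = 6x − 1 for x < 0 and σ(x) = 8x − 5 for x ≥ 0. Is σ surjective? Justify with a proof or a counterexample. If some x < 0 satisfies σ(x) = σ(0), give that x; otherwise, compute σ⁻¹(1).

-2/3

Both pieces are strictly increasing (slopes 6 and 8), so each is injective on its own interval.
The left piece maps (−∞, 0) onto (−∞, −1); the right piece maps [0, ∞) onto [−5, ∞).
The union (−∞, −1) ∪ [−5, ∞) covers ℝ, so σ is surjective.
For the follow-up: the images overlap, so an x < 0 with σ(x) = σ(0) exists. σ(0) = −5; solving 6x − 1 = −5 for x < 0 gives x = (−5 + 1)/6 = −2/3.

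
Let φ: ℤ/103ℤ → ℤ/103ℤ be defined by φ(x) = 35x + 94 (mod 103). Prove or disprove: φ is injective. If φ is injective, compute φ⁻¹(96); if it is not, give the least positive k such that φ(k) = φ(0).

If φ(s) = φ(t), then 35s ≡ 35t (mod 103). Because gcd(35, 103) = 1, we may cancel 35 to get s ≡ t (mod 103).
Hence φ is injective.
We now compute 35⁻¹ mod 103 explicitly. Euclid's algorithm: 103 = 2·35 + 33, 35 = 1·33 + 2, 33 = 16·2 + 1; back-substituting gives 1 = 53·35 − 18·103, so 35⁻¹ ≡ 53 (mod 103).
Since φ is injective, we compute φ⁻¹(96): solve 35x + 94 ≡ 96 (mod 103), i.e. 35x ≡ 2 (mod 103).
Multiplying by 35⁻¹ = 53 gives x ≡ 53·2 = 106 = 1·103 + 3 ≡ 3 (mod 103).
Check: φ(3) = 35·3 + 94 = 199 = 1·103 + 96 ≡ 96 (mod 103).

3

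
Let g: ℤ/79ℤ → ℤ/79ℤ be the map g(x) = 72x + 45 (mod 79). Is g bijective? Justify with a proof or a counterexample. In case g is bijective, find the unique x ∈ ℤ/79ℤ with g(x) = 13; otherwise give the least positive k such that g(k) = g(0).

61

If g(x_1) = g(x_2), then 72x_1 ≡ 72x_2 (mod 79). Because gcd(72, 79) = 1, we may cancel 72 to get x_1 ≡ x_2 (mod 79).
We now compute 72⁻¹ mod 79 explicitly. Euclid's algorithm: 79 = 1·72 + 7, 72 = 10·7 + 2, 7 = 3·2 + 1; back-substituting gives 1 = 45·72 − 41·79, so 72⁻¹ ≡ 45 (mod 79).
Then y ↦ 45(y − 45) is a two-sided inverse to g, so every y ∈ ℤ/79ℤ has a preimage.
Thus g is bijective.
Since g is bijective, we compute g⁻¹(13): solve 72x + 45 ≡ 13 (mod 79), i.e. 72x ≡ 47 (mod 79).
Multiplying by 72⁻¹ = 45 gives x ≡ 45·47 = 2115 = 26·79 + 61 ≡ 61 (mod 79).
Check: g(61) = 72·61 + 45 = 4437 = 56·79 + 13 ≡ 13 (mod 79).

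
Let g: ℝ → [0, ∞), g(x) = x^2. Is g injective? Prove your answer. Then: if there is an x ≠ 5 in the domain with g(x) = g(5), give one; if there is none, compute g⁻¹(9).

-5

g(5) = 25 = (−5)^2 = g(−5) (since 2 is even), with 5 ≠ −5. So g is not injective.
For the follow-up, such an x exists: taking x = −5 ∈ ℝ gives g(−5) = 25 = g(5) with −5 ≠ 5.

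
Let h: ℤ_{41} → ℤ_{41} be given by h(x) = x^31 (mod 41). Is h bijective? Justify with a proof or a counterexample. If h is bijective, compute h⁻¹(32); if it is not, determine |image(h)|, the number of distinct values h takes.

Since 41 is prime, the nonzero elements of ℤ_{41} form a cyclic group of order 40.
As gcd(31, 40) = 1, raising to the 31st power is a bijection on this group: if s^31 ≡ t^31 then (st^{−1})^31 = 1, and the only element of order dividing gcd(31, 40) = 1 is 1, so s = t.
With h(0) = 0 this makes h injective on all of ℤ_{41}, hence bijective (finite equal-size domain and codomain). In particular h is bijective.
Since h is bijective, we find the preimage of 32. The inverse of x ↦ x^31 on (ℤ_{41})^× is x ↦ x^31, because 31·31 = 961 = 24·40 + 1 ≡ 1 (mod 40) and x^{40} = 1 for x ≠ 0 (Fermat). So h⁻¹(32) = 32^31 mod 41.
Repeated squaring mod 41: 32^1 ≡ 32, 32^2 ≡ 32² = 1024 ≡ 40, 32^4 ≡ 40² = 1600 ≡ 1, 32^8 ≡ 1² = 1, 32^16 ≡ 1² = 1. Since 31 = 16 + 8 + 4 + 2 + 1, 32^31 ≡ 1·1·1·40·32: 1·1 = 1, then 1·1 = 1, then 1·40 = 40, then 40·32 = 1280 ≡ 9. So 32^31 ≡ 9 (mod 41).
Hence h⁻¹(32) = 9.

9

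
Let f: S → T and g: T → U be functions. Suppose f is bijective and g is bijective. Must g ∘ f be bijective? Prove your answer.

Injectivity: if g(f(s)) = g(f(t)) then f(s) = f(t) (g injective) so s = t (f injective).
Surjectivity: for c ∈ U pick b with g(b) = c, then a with f(a) = b; then (g ∘ f)(a) = c.
Thus g ∘ f is bijective.

bijective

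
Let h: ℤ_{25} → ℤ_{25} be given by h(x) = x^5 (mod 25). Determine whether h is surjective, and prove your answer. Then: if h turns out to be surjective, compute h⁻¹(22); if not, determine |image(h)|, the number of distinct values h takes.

5

h(0) = 0^5 = 0.
h(5): Repeated squaring mod 25: 5^1 ≡ 5, 5^2 ≡ 5² = 25 ≡ 0, 5^4 ≡ 0² = 0. Since 5 = 4 + 1, 5^5 ≡ 0·5: 0·5 = 0. So 5^5 ≡ 0 (mod 25).
So h(0) = h(5) = 0 while 0 ≠ 5, therefore h is not injective.
A non-injective map from the 25-element set ℤ_{25} to itself takes at most 24 distinct values, so it cannot be surjective. Therefore h is not surjective.
Since h is not surjective, we determine |image(h)|. Computing x^5 mod 25 for each x (by repeated squaring, reducing mod 25 at every step), the values h(0), h(1), …, h(24) are: 0, 1, 7, 18, 24, 0, 1, 7, 18, 24, 0, 1, 7, 18, 24, 0, 1, 7, 18, 24, 0, 1, 7, 18, 24.
The distinct values are {0, 1, 7, 18, 24}; there are 5 of them.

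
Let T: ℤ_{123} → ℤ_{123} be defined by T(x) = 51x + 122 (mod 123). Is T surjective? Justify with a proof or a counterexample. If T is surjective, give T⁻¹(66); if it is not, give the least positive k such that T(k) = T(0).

Recall: T is surjective if every y in the codomain equals T(x) for some x in the domain.
Since gcd(51, 123) = 3, we have 51x ≡ 0 (mod 3) for all x, so T(x) ≡ 2 (mod 3).
But 0 ≢ 2 (mod 3), so 0 ∈ ℤ_{123} has no preimage. Thus T is not surjective.
Since T is not surjective, we find the least positive k with T(k) = T(0): this means 51k ≡ 0 (mod 123), i.e. 123 ∣ 51k. Since gcd(51, 123) = 3, dividing through by 3 this holds exactly when 41 ∣ 17k, and as gcd(17, 41) = 1, exactly when 41 ∣ k.
The smallest positive such k is 41.

41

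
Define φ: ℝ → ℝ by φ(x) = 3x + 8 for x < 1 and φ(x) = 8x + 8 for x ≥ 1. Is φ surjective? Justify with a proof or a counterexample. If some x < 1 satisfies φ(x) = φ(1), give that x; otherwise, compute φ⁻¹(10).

Both pieces are strictly increasing (slopes 3 and 8), so each is injective on its own interval.
The left piece maps (−∞, 1) onto (−∞, 11); the right piece maps [1, ∞) onto [16, ∞).
The union (−∞, 11) ∪ [16, ∞) omits the interval between 11 and 16; in particular 11 has no preimage. So φ is not surjective.
Because the two images are disjoint, no x < 1 has φ(x) = φ(1), so we compute φ⁻¹(10): 10 lies in (−∞, 11), so solve 3x + 8 = 10: x = (10 − 8)/3 = 2/3.

2/3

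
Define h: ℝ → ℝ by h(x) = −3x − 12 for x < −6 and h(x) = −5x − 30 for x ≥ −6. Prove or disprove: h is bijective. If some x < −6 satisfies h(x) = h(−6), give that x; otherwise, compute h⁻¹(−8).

Both pieces are strictly decreasing (slopes −3 and −5), so each is injective on its own interval.
The left piece maps (−∞, −6) onto (6, ∞); the right piece maps [−6, ∞) onto (−∞, 0].
The images leave a gap (6 has no preimage), so h is not surjective, hence not bijective.
Because the two images are disjoint, no x < −6 has h(x) = h(−6), so we compute h⁻¹(−8): −8 lies in (−∞, 0], so solve −5x − 30 = −8: x = (−8 + 30)/(−5) = −22/5.

-22/5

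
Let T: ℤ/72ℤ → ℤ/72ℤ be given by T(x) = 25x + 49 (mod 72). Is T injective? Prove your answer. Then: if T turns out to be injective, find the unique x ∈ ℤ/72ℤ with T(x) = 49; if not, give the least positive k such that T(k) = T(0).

Recall that T is injective when T(x_1) = T(x_2) forces x_1 = x_2.
If T(x_1) = T(x_2), then 25x_1 ≡ 25x_2 (mod 72). Because gcd(25, 72) = 1, we may cancel 25 to get x_1 ≡ x_2 (mod 72).
So T is injective.
We now compute 25⁻¹ mod 72 explicitly. Euclid's algorithm: 72 = 2·25 + 22, 25 = 1·22 + 3, 22 = 7·3 + 1; back-substituting gives 1 = 49·25 − 17·72, so 25⁻¹ ≡ 49 (mod 72).
Since T is injective, we find T⁻¹(49): we need 25x ≡ 49 − 49 ≡ 0 (mod 72). Using 25⁻¹ = 49: x ≡ 49·0 = 0, so x = 0.
Check: T(0) = 25·0 + 49 = 49 ≡ 49 (mod 72).

0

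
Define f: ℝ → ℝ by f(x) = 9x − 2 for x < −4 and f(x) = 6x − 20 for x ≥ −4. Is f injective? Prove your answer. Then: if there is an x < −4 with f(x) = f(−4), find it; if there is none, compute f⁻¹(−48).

-14/3

Both pieces are strictly increasing (slopes 9 and 6), so each is injective on its own interval.
The left piece maps (−∞, −4) onto (−∞, −38); the right piece maps [−4, ∞) onto [−44, ∞).
These images overlap. In particular f(−4) = −44 (right piece), and solving 9x − 2 = −44 on the left piece gives x = −14/3 < −4.
So f(−14/3) = f(−4) with −14/3 ≠ −4, and f is not injective. This x = −14/3 is the requested value below −4.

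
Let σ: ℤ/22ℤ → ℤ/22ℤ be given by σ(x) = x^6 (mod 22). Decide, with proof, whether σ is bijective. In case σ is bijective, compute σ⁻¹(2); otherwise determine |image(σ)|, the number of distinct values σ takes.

σ(10): Repeated squaring mod 22: 10^1 ≡ 10, 10^2 ≡ 10² = 100 ≡ 12, 10^4 ≡ 12² = 144 ≡ 12. Since 6 = 4 + 2, 10^6 ≡ 12·12: 12·12 = 144 ≡ 12. So 10^6 ≡ 12 (mod 22).
σ(12): Repeated squaring mod 22: 12^1 ≡ 12, 12^2 ≡ 12² = 144 ≡ 12, 12^4 ≡ 12² = 144 ≡ 12. Since 6 = 4 + 2, 12^6 ≡ 12·12: 12·12 = 144 ≡ 12. So 12^6 ≡ 12 (mod 22).
So σ(10) = σ(12) = 12 while 10 ≠ 12, so σ is not injective, hence not bijective.
Since σ is not bijective, we determine |image(σ)|. Computing x^6 mod 22 for each x (by repeated squaring, reducing mod 22 at every step), the values σ(0), σ(1), …, σ(21) are: 0, 1, 20, 3, 4, 5, 16, 15, 14, 9, 12, 11, 12, 9, 14, 15, 16, 5, 4, 3, 20, 1.
The distinct values are {0, 1, 3, 4, 5, 9, 11, 12, 14, 15, 16, 20}; there are 12 of them.

12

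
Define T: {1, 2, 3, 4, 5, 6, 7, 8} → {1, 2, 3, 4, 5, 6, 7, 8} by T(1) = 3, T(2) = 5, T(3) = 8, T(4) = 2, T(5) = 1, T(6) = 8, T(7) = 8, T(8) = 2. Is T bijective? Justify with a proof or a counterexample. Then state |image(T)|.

5

T(3) = 8 = T(6) with 3 ≠ 6, so T is not injective, hence not bijective.
The image of T is {1, 2, 3, 5, 8}, which has 5 elements.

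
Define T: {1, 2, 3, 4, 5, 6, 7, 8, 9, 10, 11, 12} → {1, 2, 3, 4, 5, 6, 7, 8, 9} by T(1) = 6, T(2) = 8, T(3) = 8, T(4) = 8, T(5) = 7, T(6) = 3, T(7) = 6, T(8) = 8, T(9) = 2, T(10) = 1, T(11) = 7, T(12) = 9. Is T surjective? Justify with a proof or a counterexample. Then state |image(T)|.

No element maps to 4, so T is not surjective.
The image of T is {1, 2, 3, 6, 7, 8, 9}, which has 7 elements.

7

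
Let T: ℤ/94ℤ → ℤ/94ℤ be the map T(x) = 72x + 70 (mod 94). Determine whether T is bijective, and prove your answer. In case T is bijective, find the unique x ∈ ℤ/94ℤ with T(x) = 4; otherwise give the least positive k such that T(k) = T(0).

47

We have gcd(72, 94) = 2 > 1. Taking x_1 = 0 and x_2 = 47: T(0) = 70 and T(47) = 72·47 + 70 = 3454 ≡ 70 (mod 94).
So T(0) = T(47) while 0 ≠ 47, therefore T is not injective, hence not bijective.
Since T is not bijective, we find the least positive k with T(k) = T(0): this means 72k ≡ 0 (mod 94), i.e. 94 ∣ 72k. Since gcd(72, 94) = 2, dividing through by 2 this holds exactly when 47 ∣ 36k, and as gcd(36, 47) = 1, exactly when 47 ∣ k.
The smallest positive such k is 47.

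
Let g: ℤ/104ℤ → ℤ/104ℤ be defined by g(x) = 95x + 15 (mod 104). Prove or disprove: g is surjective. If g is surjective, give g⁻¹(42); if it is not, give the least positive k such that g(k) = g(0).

101

Since gcd(95, 104) = 1, 95 is invertible modulo 104. Euclid's algorithm: 104 = 1·95 + 9, 95 = 10·9 + 5, 9 = 1·5 + 4, 5 = 1·4 + 1; back-substituting gives 1 = 23·95 − 21·104, so 95⁻¹ ≡ 23 (mod 104).
For any y ∈ ℤ/104ℤ, x = 23(y − 15) mod 104 satisfies g(x) = 95·23(y − 15) + 15 ≡ y (since 95·23 ≡ 1 mod 104). So every y has a preimage.
Thus g is surjective.
Since g is surjective, we compute g⁻¹(42): solve 95x + 15 ≡ 42 (mod 104), i.e. 95x ≡ 27 (mod 104).
Multiplying by 95⁻¹ = 23 gives x ≡ 23·27 = 621 = 5·104 + 101 ≡ 101 (mod 104).
Check: g(101) = 95·101 + 15 = 9610 = 92·104 + 42 ≡ 42 (mod 104).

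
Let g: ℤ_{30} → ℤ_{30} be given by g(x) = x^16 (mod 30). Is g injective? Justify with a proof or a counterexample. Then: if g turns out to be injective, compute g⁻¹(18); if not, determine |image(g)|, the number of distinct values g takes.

g(2): Repeated squaring mod 30: 2^1 ≡ 2, 2^2 ≡ 2² = 4, 2^4 ≡ 4² = 16, 2^8 ≡ 16² = 256 ≡ 16, 2^16 ≡ 16² = 256 ≡ 16. So 2^16 ≡ 16 (mod 30).
g(4): Repeated squaring mod 30: 4^1 ≡ 4, 4^2 ≡ 4² = 16, 4^4 ≡ 16² = 256 ≡ 16, 4^8 ≡ 16² = 256 ≡ 16, 4^16 ≡ 16² = 256 ≡ 16. So 4^16 ≡ 16 (mod 30).
So g(2) = g(4) = 16 while 2 ≠ 4, hence g is not injective.
Since g is not injective, we determine |image(g)|. Computing x^16 mod 30 for each x (by repeated squaring, reducing mod 30 at every step), the values g(0), g(1), …, g(29) are: 0, 1, 16, 21, 16, 25, 6, 1, 16, 21, 10, 1, 6, 1, 16, 15, 16, 1, 6, 1, 10, 21, 16, 1, 6, 25, 16, 21, 16, 1.
The distinct values are {0, 1, 6, 10, 15, 16, 21, 25}; there are 8 of them.

8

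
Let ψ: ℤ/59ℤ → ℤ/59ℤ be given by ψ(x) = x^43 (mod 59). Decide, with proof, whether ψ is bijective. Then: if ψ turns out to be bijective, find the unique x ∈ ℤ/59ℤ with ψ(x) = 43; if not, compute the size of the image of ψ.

56

Since 59 is prime, the nonzero elements of ℤ/59ℤ form a cyclic group of order 58.
As gcd(43, 58) = 1, raising to the 43rd power is a bijection on this group: if a^43 ≡ b^43 then (ab^{−1})^43 = 1, and the only element of order dividing gcd(43, 58) = 1 is 1, so a = b.
With ψ(0) = 0 this makes ψ injective on all of ℤ/59ℤ, hence bijective (finite equal-size domain and codomain). In particular ψ is bijective.
Since ψ is bijective, we find the preimage of 43. The inverse of x ↦ x^43 on (ℤ/59ℤ)^× is x ↦ x^27, because 43·27 = 1161 = 20·58 + 1 ≡ 1 (mod 58) and x^{58} = 1 for x ≠ 0 (Fermat). So ψ⁻¹(43) = 43^27 mod 59.
Repeated squaring mod 59: 43^1 ≡ 43, 43^2 ≡ 43² = 1849 ≡ 20, 43^4 ≡ 20² = 400 ≡ 46, 43^8 ≡ 46² = 2116 ≡ 51, 43^16 ≡ 51² = 2601 ≡ 5. Since 27 = 16 + 8 + 2 + 1, 43^27 ≡ 5·51·20·43: 5·51 = 255 ≡ 19, then 19·20 = 380 ≡ 26, then 26·43 = 1118 ≡ 56. So 43^27 ≡ 56 (mod 59).
Hence ψ⁻¹(43) = 56.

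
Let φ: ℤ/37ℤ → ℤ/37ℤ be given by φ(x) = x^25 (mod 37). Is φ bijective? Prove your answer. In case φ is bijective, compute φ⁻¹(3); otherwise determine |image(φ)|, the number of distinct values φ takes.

30

Since 37 is prime, the nonzero elements of ℤ/37ℤ form a cyclic group of order 36.
As gcd(25, 36) = 1, raising to the 25th power is a bijection on this group: if s^25 ≡ t^25 then (st^{−1})^25 = 1, and the only element of order dividing gcd(25, 36) = 1 is 1, so s = t.
With φ(0) = 0 this makes φ injective on all of ℤ/37ℤ, hence bijective (finite equal-size domain and codomain). In particular φ is bijective.
Since φ is bijective, we find the preimage of 3. The inverse of x ↦ x^25 on (ℤ/37ℤ)^× is x ↦ x^13, because 25·13 = 325 = 9·36 + 1 ≡ 1 (mod 36) and x^{36} = 1 for x ≠ 0 (Fermat). So φ⁻¹(3) = 3^13 mod 37.
Repeated squaring mod 37: 3^1 ≡ 3, 3^2 ≡ 3² = 9, 3^4 ≡ 9² = 81 ≡ 7, 3^8 ≡ 7² = 49 ≡ 12. Since 13 = 8 + 4 + 1, 3^13 ≡ 12·7·3: 12·7 = 84 ≡ 10, then 10·3 = 30. So 3^13 ≡ 30 (mod 37).
Hence φ⁻¹(3) = 30.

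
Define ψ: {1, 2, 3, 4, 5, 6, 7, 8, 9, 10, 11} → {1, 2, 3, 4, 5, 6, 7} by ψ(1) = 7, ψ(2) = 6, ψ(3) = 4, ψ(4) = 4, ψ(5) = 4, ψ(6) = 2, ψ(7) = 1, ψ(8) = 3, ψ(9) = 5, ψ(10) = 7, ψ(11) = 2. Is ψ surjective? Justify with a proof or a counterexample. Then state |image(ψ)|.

7

Every element of the codomain has a preimage: 1 = ψ(7), 2 = ψ(6), 3 = ψ(8), 4 = ψ(3), 5 = ψ(9), 6 = ψ(2), 7 = ψ(1).
So ψ is surjective.
The image of ψ is {1, 2, 3, 4, 5, 6, 7}, which has 7 elements.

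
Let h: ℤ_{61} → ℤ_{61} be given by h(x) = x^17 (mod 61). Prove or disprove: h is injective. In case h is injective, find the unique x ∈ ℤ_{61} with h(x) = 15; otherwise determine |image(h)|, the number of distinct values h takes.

Since 61 is prime, the nonzero elements of ℤ_{61} form a cyclic group of order 60.
As gcd(17, 60) = 1, raising to the 17th power is a bijection on this group: if x_1^17 ≡ x_2^17 then (x_1x_2^{−1})^17 = 1, and the only element of order dividing gcd(17, 60) = 1 is 1, so x_1 = x_2.
With h(0) = 0 this makes h injective on all of ℤ_{61}, hence bijective (finite equal-size domain and codomain). In particular h is injective.
Since h is injective, we find the preimage of 15. The inverse of x ↦ x^17 on (ℤ_{61})^× is x ↦ x^53, because 17·53 = 901 = 15·60 + 1 ≡ 1 (mod 60) and x^{60} = 1 for x ≠ 0 (Fermat). So h⁻¹(15) = 15^53 mod 61.
Repeated squaring mod 61: 15^1 ≡ 15, 15^2 ≡ 15² = 225 ≡ 42, 15^4 ≡ 42² = 1764 ≡ 56, 15^8 ≡ 56² = 3136 ≡ 25, 15^16 ≡ 25² = 625 ≡ 15, 15^32 ≡ 15² = 225 ≡ 42. Since 53 = 32 + 16 + 4 + 1, 15^53 ≡ 42·15·56·15: 42·15 = 630 ≡ 20, then 20·56 = 1120 ≡ 22, then 22·15 = 330 ≡ 25. So 15^53 ≡ 25 (mod 61).
Hence h⁻¹(15) = 25.

25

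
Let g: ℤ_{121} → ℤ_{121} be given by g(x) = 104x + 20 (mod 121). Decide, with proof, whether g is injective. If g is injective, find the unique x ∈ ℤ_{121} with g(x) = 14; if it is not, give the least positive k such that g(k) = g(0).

100

Suppose g(x_1) = g(x_2) in ℤ_{121}. Then 104x_1 + 20 ≡ 104x_2 + 20 (mod 121), hence 104(x_1 − x_2) ≡ 0 (mod 121).
Since gcd(104, 121) = 1, 104 is invertible modulo 121, thus x_1 − x_2 ≡ 0 (mod 121), i.e. x_1 = x_2.
Hence g is injective.
We now compute 104⁻¹ mod 121 explicitly. Euclid's algorithm: 121 = 1·104 + 17, 104 = 6·17 + 2, 17 = 8·2 + 1; back-substituting gives 1 = 64·104 − 55·121, so 104⁻¹ ≡ 64 (mod 121).
Since g is injective, we compute g⁻¹(14): solve 104x + 20 ≡ 14 (mod 121), i.e. 104x ≡ 115 (mod 121).
Multiplying by 104⁻¹ = 64 gives x ≡ 64·115 = 7360 = 60·121 + 100 ≡ 100 (mod 121).
Check: g(100) = 104·100 + 20 = 10420 = 86·121 + 14 ≡ 14 (mod 121).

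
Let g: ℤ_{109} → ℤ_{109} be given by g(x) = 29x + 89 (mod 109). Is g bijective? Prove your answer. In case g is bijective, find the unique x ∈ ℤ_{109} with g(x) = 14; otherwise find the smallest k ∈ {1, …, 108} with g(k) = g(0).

Recall that g is injective if g(u) = g(v) implies u = v.
Suppose g(u) = g(v) in ℤ_{109}. Then 29u + 89 ≡ 29v + 89 (mod 109), therefore 29(u − v) ≡ 0 (mod 109).
Since gcd(29, 109) = 1, 29 is invertible modulo 109, so u − v ≡ 0 (mod 109), i.e. u = v.
We now compute 29⁻¹ mod 109 explicitly. Euclid's algorithm: 109 = 3·29 + 22, 29 = 1·22 + 7, 22 = 3·7 + 1; back-substituting gives 1 = 94·29 − 25·109, so 29⁻¹ ≡ 94 (mod 109).
For any y ∈ ℤ_{109}, x = 94(y − 89) mod 109 satisfies g(x) = 29·94(y − 89) + 89 ≡ y (since 29·94 ≡ 1 mod 109). So every y has a preimage.
Hence g is bijective.
Since g is bijective, we compute g⁻¹(14): solve 29x + 89 ≡ 14 (mod 109), i.e. 29x ≡ 34 (mod 109).
Multiplying by 29⁻¹ = 94 gives x ≡ 94·34 = 3196 = 29·109 + 35 ≡ 35 (mod 109).
Check: g(35) = 29·35 + 89 = 1104 = 10·109 + 14 ≡ 14 (mod 109).

35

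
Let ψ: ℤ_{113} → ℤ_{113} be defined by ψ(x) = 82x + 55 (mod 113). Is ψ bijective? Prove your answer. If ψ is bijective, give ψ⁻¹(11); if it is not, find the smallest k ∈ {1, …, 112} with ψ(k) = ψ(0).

16

If ψ(u) = ψ(v), then 82u ≡ 82v (mod 113). Because gcd(82, 113) = 1, we may cancel 82 to get u ≡ v (mod 113).
We now compute 82⁻¹ mod 113 explicitly. Euclid's algorithm: 113 = 1·82 + 31, 82 = 2·31 + 20, 31 = 1·20 + 11, 20 = 1·11 + 9, 11 = 1·9 + 2, 9 = 4·2 + 1; back-substituting gives 1 = 51·82 − 37·113, so 82⁻¹ ≡ 51 (mod 113).
Then y ↦ 51(y − 55) is a two-sided inverse to ψ, so every y ∈ ℤ_{113} has a preimage.
Therefore ψ is bijective.
Since ψ is bijective, we compute ψ⁻¹(11): solve 82x + 55 ≡ 11 (mod 113), i.e. 82x ≡ 69 (mod 113).
Multiplying by 82⁻¹ = 51 gives x ≡ 51·69 = 3519 = 31·113 + 16 ≡ 16 (mod 113).
Check: ψ(16) = 82·16 + 55 = 1367 = 12·113 + 11 ≡ 11 (mod 113).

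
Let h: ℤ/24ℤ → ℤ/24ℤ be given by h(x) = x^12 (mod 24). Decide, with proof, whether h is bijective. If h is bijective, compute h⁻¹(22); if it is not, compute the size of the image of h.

h(2): Repeated squaring mod 24: 2^1 ≡ 2, 2^2 ≡ 2² = 4, 2^4 ≡ 4² = 16, 2^8 ≡ 16² = 256 ≡ 16. Since 12 = 8 + 4, 2^12 ≡ 16·16: 16·16 = 256 ≡ 16. So 2^12 ≡ 16 (mod 24).
h(4): Repeated squaring mod 24: 4^1 ≡ 4, 4^2 ≡ 4² = 16, 4^4 ≡ 16² = 256 ≡ 16, 4^8 ≡ 16² = 256 ≡ 16. Since 12 = 8 + 4, 4^12 ≡ 16·16: 16·16 = 256 ≡ 16. So 4^12 ≡ 16 (mod 24).
So h(2) = h(4) = 16 while 2 ≠ 4, hence h is not injective, hence not bijective.
Since h is not bijective, we determine |image(h)|. Computing x^12 mod 24 for each x (by repeated squaring, reducing mod 24 at every step), the values h(0), h(1), …, h(23) are: 0, 1, 16, 9, 16, 1, 0, 1, 16, 9, 16, 1, 0, 1, 16, 9, 16, 1, 0, 1, 16, 9, 16, 1.
The distinct values are {0, 1, 9, 16}; there are 4 of them.

4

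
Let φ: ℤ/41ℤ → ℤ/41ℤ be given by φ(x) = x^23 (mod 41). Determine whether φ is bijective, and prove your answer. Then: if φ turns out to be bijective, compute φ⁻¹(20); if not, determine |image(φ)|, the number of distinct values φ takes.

Since 41 is prime, the nonzero elements of ℤ/41ℤ form a cyclic group of order 40.
As gcd(23, 40) = 1, raising to the 23rd power is a bijection on this group: if x_1^23 ≡ x_2^23 then (x_1x_2^{−1})^23 = 1, and the only element of order dividing gcd(23, 40) = 1 is 1, so x_1 = x_2.
With φ(0) = 0 this makes φ injective on all of ℤ/41ℤ, hence bijective (finite equal-size domain and codomain). In particular φ is bijective.
Since φ is bijective, we find the preimage of 20. The inverse of x ↦ x^23 on (ℤ/41ℤ)^× is x ↦ x^7, because 23·7 = 161 = 4·40 + 1 ≡ 1 (mod 40) and x^{40} = 1 for x ≠ 0 (Fermat). So φ⁻¹(20) = 20^7 mod 41.
Repeated squaring mod 41: 20^1 ≡ 20, 20^2 ≡ 20² = 400 ≡ 31, 20^4 ≡ 31² = 961 ≡ 18. Since 7 = 4 + 2 + 1, 20^7 ≡ 18·31·20: 18·31 = 558 ≡ 25, then 25·20 = 500 ≡ 8. So 20^7 ≡ 8 (mod 41).
Hence φ⁻¹(20) = 8.

8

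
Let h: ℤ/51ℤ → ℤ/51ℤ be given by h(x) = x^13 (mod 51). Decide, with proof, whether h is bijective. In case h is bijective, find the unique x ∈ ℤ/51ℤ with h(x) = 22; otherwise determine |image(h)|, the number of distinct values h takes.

Computing x^13 mod 51 for each x (by repeated squaring, reducing mod 51 at every step), the values h(0), h(1), …, h(50) are: 0, 1, 32, 12, 4, 20, 27, 40, 26, 42, 28, 41, 48, 13, 5, 36, 16, 17, 18, 49, 29, 21, 37, 44, 6, 43, 8, 45, 7, 14, 30, 22, 2, 33, 34, 35, 15, 46, 38, 3, 10, 23, 9, 25, 11, 24, 31, 47, 39, 19, 50.
Every element of ℤ/51ℤ appears exactly once in this list, so h is a bijection, and in particular bijective.
Since h is bijective, we read off the preimage of 22 from the same table: h(31) = 22, so h⁻¹(22) = 31.

31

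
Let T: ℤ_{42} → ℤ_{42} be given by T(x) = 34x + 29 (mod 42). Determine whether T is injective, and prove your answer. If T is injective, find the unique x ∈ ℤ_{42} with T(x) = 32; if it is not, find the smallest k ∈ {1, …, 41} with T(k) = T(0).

We have gcd(34, 42) = 2 > 1. Taking u = 0 and v = 21: T(0) = 29 and T(21) = 34·21 + 29 = 743 ≡ 29 (mod 42).
So T(0) = T(21) while 0 ≠ 21, therefore T is not injective.
Since T is not injective, we find the least positive k with T(k) = T(0): this means 34k ≡ 0 (mod 42), i.e. 42 ∣ 34k. Since gcd(34, 42) = 2, dividing through by 2 this holds exactly when 21 ∣ 17k, and as gcd(17, 21) = 1, exactly when 21 ∣ k.
The smallest positive such k is 21.

21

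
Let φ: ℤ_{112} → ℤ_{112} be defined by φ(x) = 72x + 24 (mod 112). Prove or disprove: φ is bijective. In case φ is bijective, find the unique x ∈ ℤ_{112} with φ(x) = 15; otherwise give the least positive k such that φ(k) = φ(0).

14

We have gcd(72, 112) = 8 > 1. Taking u = 0 and v = 14: φ(0) = 24 and φ(14) = 72·14 + 24 = 1032 ≡ 24 (mod 112).
So φ(0) = φ(14) while 0 ≠ 14, thus φ is not injective, hence not bijective.
Since φ is not bijective, we find the least positive k with φ(k) = φ(0): this means 72k ≡ 0 (mod 112), i.e. 112 ∣ 72k. Since gcd(72, 112) = 8, dividing through by 8 this holds exactly when 14 ∣ 9k, and as gcd(9, 14) = 1, exactly when 14 ∣ k.
The smallest positive such k is 14.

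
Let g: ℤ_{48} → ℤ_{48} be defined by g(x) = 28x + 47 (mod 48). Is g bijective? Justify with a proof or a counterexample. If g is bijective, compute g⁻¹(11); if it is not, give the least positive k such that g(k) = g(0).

We have gcd(28, 48) = 4 > 1. Taking a = 0 and b = 12: g(0) = 47 and g(12) = 28·12 + 47 = 383 ≡ 47 (mod 48).
So g(0) = g(12) while 0 ≠ 12, thus g is not injective, hence not bijective.
Since g is not bijective, we find the least positive k with g(k) = g(0): this means 28k ≡ 0 (mod 48), i.e. 48 ∣ 28k. Since gcd(28, 48) = 4, dividing through by 4 this holds exactly when 12 ∣ 7k, and as gcd(7, 12) = 1, exactly when 12 ∣ k.
The smallest positive such k is 12.

12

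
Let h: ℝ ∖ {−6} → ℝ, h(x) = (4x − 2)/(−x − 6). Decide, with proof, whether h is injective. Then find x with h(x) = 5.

Suppose h(a) = h(b). Cross-multiplying: (4a − 2)(−b − 6) = (4b − 2)(−a − 6).
Expanding both sides and cancelling the symmetric terms leaves −26·(a − b) = 0. Since −26 ≠ 0, a = b. Therefore h is injective.
Solving h(x) = 5: cross-multiplying gives 4x − 2 = 5(−x − 6), which rearranges to 9x = −28, so x = −28/9.

-28/9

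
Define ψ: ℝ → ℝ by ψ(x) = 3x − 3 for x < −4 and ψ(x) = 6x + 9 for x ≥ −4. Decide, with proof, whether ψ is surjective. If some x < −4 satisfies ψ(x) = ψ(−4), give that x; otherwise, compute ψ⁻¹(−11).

-10/3

Both pieces are strictly increasing (slopes 3 and 6), so each is injective on its own interval.
The left piece maps (−∞, −4) onto (−∞, −15); the right piece maps [−4, ∞) onto [−15, ∞).
These images together cover ℝ, so ψ is surjective.
Because the two images are disjoint, no x < −4 has ψ(x) = ψ(−4), so we compute ψ⁻¹(−11): −11 lies in [−15, ∞), so solve 6x + 9 = −11: x = (−11 − 9)/6 = −10/3.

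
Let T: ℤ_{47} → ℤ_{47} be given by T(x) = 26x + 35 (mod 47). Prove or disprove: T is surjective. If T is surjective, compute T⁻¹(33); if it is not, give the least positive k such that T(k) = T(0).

Since gcd(26, 47) = 1, 26 is invertible modulo 47. Euclid's algorithm: 47 = 1·26 + 21, 26 = 1·21 + 5, 21 = 4·5 + 1; back-substituting gives 1 = 38·26 − 21·47, so 26⁻¹ ≡ 38 (mod 47).
Then y ↦ 38(y − 35) is a two-sided inverse to T, so every y ∈ ℤ_{47} has a preimage.
So T is surjective.
Since T is surjective, we compute T⁻¹(33): solve 26x + 35 ≡ 33 (mod 47), i.e. 26x ≡ 45 (mod 47).
Multiplying by 26⁻¹ = 38 gives x ≡ 38·45 = 1710 = 36·47 + 18 ≡ 18 (mod 47).
Check: T(18) = 26·18 + 35 = 503 = 10·47 + 33 ≡ 33 (mod 47).

18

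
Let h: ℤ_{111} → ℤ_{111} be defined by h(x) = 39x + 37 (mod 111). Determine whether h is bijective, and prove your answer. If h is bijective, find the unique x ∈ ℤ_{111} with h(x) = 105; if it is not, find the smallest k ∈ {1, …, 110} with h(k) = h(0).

Recall that h is injective when h(u) = h(v) forces u = v.
We have gcd(39, 111) = 3 > 1. Taking u = 0 and v = 37: h(0) = 37 and h(37) = 39·37 + 37 = 1480 ≡ 37 (mod 111).
So h(0) = h(37) while 0 ≠ 37, hence h is not injective, hence not bijective.
Since h is not bijective, we find the least positive k with h(k) = h(0): this means 39k ≡ 0 (mod 111), i.e. 111 ∣ 39k. Since gcd(39, 111) = 3, dividing through by 3 this holds exactly when 37 ∣ 13k, and as gcd(13, 37) = 1, exactly when 37 ∣ k.
The smallest positive such k is 37.

37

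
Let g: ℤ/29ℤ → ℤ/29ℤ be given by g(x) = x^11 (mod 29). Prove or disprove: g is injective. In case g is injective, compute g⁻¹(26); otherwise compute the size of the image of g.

Since 29 is prime, the nonzero elements of ℤ/29ℤ form a cyclic group of order 28.
As gcd(11, 28) = 1, raising to the 11th power is a bijection on this group: if s^11 ≡ t^11 then (st^{−1})^11 = 1, and the only element of order dividing gcd(11, 28) = 1 is 1, so s = t.
With g(0) = 0 this makes g injective on all of ℤ/29ℤ, hence bijective (finite equal-size domain and codomain). In particular g is injective.
Since g is injective, we find the preimage of 26. The inverse of x ↦ x^11 on (ℤ/29ℤ)^× is x ↦ x^23, because 11·23 = 253 = 9·28 + 1 ≡ 1 (mod 28) and x^{28} = 1 for x ≠ 0 (Fermat). So g⁻¹(26) = 26^23 mod 29.
Repeated squaring mod 29: 26^1 ≡ 26, 26^2 ≡ 26² = 676 ≡ 9, 26^4 ≡ 9² = 81 ≡ 23, 26^8 ≡ 23² = 529 ≡ 7, 26^16 ≡ 7² = 49 ≡ 20. Since 23 = 16 + 4 + 2 + 1, 26^23 ≡ 20·23·9·26: 20·23 = 460 ≡ 25, then 25·9 = 225 ≡ 22, then 22·26 = 572 ≡ 21. So 26^23 ≡ 21 (mod 29).
Hence g⁻¹(26) = 21.

21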